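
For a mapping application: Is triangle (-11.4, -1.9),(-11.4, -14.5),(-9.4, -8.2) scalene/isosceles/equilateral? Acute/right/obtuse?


Side lengths squared: AB^2=158.76, BC^2=43.69, CA^2=43.69
Sorted: [43.69, 43.69, 158.76]
By sides: Isosceles, By angles: Obtuse

Isosceles, Obtuse


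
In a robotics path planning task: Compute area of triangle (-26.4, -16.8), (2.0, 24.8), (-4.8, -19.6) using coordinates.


Area = |x_A(y_B-y_C) + x_B(y_C-y_A) + x_C(y_A-y_B)|/2
= |(-1172.16) + (-5.6) + 199.68|/2
= 978.08/2 = 489.04

489.04


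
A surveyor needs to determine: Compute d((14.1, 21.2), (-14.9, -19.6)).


dx=-29, dy=-40.8
d^2 = (-29)^2 + (-40.8)^2 = 2505.64
d = sqrt(2505.64) = 50.0564

50.0564


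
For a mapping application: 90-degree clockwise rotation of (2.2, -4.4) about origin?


90° CW: (x,y) -> (y, -x)
(2.2,-4.4) -> (-4.4, -2.2)

(-4.4, -2.2)


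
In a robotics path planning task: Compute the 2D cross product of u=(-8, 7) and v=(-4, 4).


u x v = u_x*v_y - u_y*v_x = (-8)*4 - 7*(-4)
= (-32) - (-28) = -4

-4


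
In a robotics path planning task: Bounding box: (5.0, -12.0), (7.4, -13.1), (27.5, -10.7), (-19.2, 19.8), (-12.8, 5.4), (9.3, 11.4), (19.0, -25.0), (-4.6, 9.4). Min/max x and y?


x range: [-19.2, 27.5]
y range: [-25, 19.8]
Bounding box: (-19.2,-25) to (27.5,19.8)

(-19.2,-25) to (27.5,19.8)


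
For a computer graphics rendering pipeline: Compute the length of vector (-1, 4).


|u| = sqrt((-1)^2 + 4^2) = sqrt(17) = 4.1231

4.1231


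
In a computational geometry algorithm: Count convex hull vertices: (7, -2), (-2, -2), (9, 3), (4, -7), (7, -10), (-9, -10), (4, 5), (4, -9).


Convex hull vertices (CCW): (-9, -10), (7, -10), (9, 3), (4, 5)
Count = 4

4


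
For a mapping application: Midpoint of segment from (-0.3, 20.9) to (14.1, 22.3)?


M = (((-0.3)+14.1)/2, (20.9+22.3)/2)
= (6.9, 21.6)

(6.9, 21.6)


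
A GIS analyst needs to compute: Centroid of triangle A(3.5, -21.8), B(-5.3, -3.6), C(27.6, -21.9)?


Centroid = ((x_A+x_B+x_C)/3, (y_A+y_B+y_C)/3)
= ((3.5+(-5.3)+27.6)/3, ((-21.8)+(-3.6)+(-21.9))/3)
= (8.6, -15.7667)

(8.6, -15.7667)


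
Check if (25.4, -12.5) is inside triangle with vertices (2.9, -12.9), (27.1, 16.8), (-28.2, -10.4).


Cross products: AB x AP = -658.57, BC x BP = 1574.05, CA x CP = 68.69
All same sign? no

No, outside


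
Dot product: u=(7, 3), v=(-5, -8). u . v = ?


u . v = u_x*v_x + u_y*v_y = 7*(-5) + 3*(-8)
= (-35) + (-24) = -59

-59


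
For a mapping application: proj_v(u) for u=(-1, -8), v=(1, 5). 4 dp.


u.v = -41, |v| = sqrt(26) = 5.099
Scalar projection = u.v / |v| = -41 / sqrt(26) = -8.0408

-8.0408


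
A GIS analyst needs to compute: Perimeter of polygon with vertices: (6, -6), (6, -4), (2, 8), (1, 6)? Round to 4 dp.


Sides: (6, -6)->(6, -4): sqrt(4) = 2, (6, -4)->(2, 8): sqrt(160) = 12.649111, (2, 8)->(1, 6): sqrt(5) = 2.236068, (1, 6)->(6, -6): sqrt(169) = 13
Sum = 29.885179
Perimeter = 29.8852

29.8852


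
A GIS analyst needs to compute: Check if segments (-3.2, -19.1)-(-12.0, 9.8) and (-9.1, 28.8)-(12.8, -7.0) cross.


Cross products: d1=-837.79, d2=-519.92, d3=-251.01, d4=-568.88
d1*d2 < 0 and d3*d4 < 0? no

No, they don't intersect


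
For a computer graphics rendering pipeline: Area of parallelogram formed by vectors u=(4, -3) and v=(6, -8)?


|u x v| = |4*(-8) - (-3)*6|
= |(-32) - (-18)| = 14

14


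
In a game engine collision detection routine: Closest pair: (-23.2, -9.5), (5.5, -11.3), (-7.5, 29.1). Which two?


d(P0,P1) = 28.7564, d(P0,P2) = 41.6707, d(P1,P2) = 42.4401
Closest: P0 and P1

Closest pair: (-23.2, -9.5) and (5.5, -11.3), distance = 28.7564


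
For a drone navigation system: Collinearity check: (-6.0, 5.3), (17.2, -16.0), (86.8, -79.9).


Cross product: (17.2-(-6))*((-79.9)-5.3) - ((-16)-5.3)*(86.8-(-6))
= 0

Yes, collinear


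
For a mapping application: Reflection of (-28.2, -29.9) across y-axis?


Reflection over y-axis: (x,y) -> (-x,y)
(-28.2, -29.9) -> (28.2, -29.9)

(28.2, -29.9)


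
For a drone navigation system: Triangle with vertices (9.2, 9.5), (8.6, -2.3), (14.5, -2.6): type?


Side lengths squared: AB^2=139.6, BC^2=34.9, CA^2=174.5
Sorted: [34.9, 139.6, 174.5]
By sides: Scalene, By angles: Right

Scalene, Right


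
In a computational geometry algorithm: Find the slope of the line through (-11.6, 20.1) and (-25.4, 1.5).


slope = (y2-y1)/(x2-x1) = (1.5-20.1)/((-25.4)-(-11.6)) = (-18.6)/(-13.8) = 1.3478

1.3478


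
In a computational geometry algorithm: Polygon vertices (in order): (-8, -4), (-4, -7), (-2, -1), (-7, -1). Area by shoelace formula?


Shoelace sum: ((-8)*(-7) - (-4)*(-4)) + ((-4)*(-1) - (-2)*(-7)) + ((-2)*(-1) - (-7)*(-1)) + ((-7)*(-4) - (-8)*(-1))
= 45
Area = |45|/2 = 22.5

22.5


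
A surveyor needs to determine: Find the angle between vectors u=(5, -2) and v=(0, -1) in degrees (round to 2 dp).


u.v = 2, |u| = sqrt(29) = 5.3852, |v| = sqrt(1) = 1
cos(theta) = u.v/(|u||v|) = 2/sqrt(29) = 0.371391
theta = acos(0.371391) = 68.2 degrees

68.2 degrees


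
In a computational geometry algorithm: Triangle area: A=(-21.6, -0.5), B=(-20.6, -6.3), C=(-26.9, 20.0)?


Area = |x_A(y_B-y_C) + x_B(y_C-y_A) + x_C(y_A-y_B)|/2
= |568.08 + (-422.3) + (-156.02)|/2
= 10.24/2 = 5.12

5.12


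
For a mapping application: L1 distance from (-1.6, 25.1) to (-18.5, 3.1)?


|(-1.6)-(-18.5)| + |25.1-3.1| = 16.9 + 22 = 38.9

38.9


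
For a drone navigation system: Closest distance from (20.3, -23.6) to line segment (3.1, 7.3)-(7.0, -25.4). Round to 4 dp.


Project P onto AB: t = 0.9936 (clamped to [0,1])
Closest point on segment: (6.9749, -25.1892)
Distance: 13.4196

13.4196


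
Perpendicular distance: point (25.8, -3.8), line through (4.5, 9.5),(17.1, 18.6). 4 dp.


|cross product| = 361.41
|line direction| = sqrt(241.57) = 15.5425
Distance = 361.41/sqrt(241.57) = 23.253

23.253


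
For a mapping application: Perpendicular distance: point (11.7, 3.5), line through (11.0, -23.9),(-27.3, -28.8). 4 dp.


|cross product| = 1045.99
|line direction| = sqrt(1490.9) = 38.6122
Distance = 1045.99/sqrt(1490.9) = 27.0896

27.0896


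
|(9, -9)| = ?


|u| = sqrt(9^2 + (-9)^2) = sqrt(162) = 12.7279

12.7279


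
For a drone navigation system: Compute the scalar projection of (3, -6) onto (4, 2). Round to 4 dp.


u.v = 0, |v| = sqrt(20) = 4.4721
Scalar projection = u.v / |v| = 0 / sqrt(20) = 0

0


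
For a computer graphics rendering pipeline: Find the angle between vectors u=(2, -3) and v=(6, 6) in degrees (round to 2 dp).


u.v = -6, |u| = sqrt(13) = 3.6056, |v| = sqrt(72) = 8.4853
cos(theta) = u.v/(|u||v|) = -6/sqrt(936) = -0.196116
theta = acos(-0.196116) = 101.31 degrees

101.31 degrees


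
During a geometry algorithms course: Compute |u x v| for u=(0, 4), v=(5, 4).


|u x v| = |0*4 - 4*5|
= |0 - 20| = 20

20


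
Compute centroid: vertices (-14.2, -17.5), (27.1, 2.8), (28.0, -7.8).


Centroid = ((x_A+x_B+x_C)/3, (y_A+y_B+y_C)/3)
= (((-14.2)+27.1+28)/3, ((-17.5)+2.8+(-7.8))/3)
= (13.6333, -7.5)

(13.6333, -7.5)


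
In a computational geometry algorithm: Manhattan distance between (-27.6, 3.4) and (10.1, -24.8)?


|(-27.6)-10.1| + |3.4-(-24.8)| = 37.7 + 28.2 = 65.9

65.9


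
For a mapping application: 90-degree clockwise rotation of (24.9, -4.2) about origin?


90° CW: (x,y) -> (y, -x)
(24.9,-4.2) -> (-4.2, -24.9)

(-4.2, -24.9)


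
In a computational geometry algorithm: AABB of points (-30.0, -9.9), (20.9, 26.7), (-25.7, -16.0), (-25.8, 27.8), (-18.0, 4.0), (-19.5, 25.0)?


x range: [-30, 20.9]
y range: [-16, 27.8]
Bounding box: (-30,-16) to (20.9,27.8)

(-30,-16) to (20.9,27.8)


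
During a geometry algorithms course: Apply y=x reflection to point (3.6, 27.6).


Reflection over y=x: (x,y) -> (y,x)
(3.6, 27.6) -> (27.6, 3.6)

(27.6, 3.6)


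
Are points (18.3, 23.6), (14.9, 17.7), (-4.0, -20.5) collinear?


Cross product: (14.9-18.3)*((-20.5)-23.6) - (17.7-23.6)*((-4)-18.3)
= 18.37

No, not collinear


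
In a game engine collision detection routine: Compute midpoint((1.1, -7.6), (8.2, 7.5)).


M = ((1.1+8.2)/2, ((-7.6)+7.5)/2)
= (4.65, -0.05)

(4.65, -0.05)


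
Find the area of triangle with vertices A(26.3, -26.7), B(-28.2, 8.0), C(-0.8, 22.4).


Area = |x_A(y_B-y_C) + x_B(y_C-y_A) + x_C(y_A-y_B)|/2
= |(-378.72) + (-1384.62) + 27.76|/2
= 1735.58/2 = 867.79

867.79


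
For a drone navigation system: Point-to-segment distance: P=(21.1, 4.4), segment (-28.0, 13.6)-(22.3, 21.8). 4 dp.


Project P onto AB: t = 0.9218 (clamped to [0,1])
Closest point on segment: (18.3679, 21.159)
Distance: 16.9802

16.9802


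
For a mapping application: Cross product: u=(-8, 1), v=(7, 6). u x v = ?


u x v = u_x*v_y - u_y*v_x = (-8)*6 - 1*7
= (-48) - 7 = -55

-55


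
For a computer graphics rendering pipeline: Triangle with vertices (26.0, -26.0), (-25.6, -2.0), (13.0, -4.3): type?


Side lengths squared: AB^2=3238.56, BC^2=1495.25, CA^2=639.89
Sorted: [639.89, 1495.25, 3238.56]
By sides: Scalene, By angles: Obtuse

Scalene, Obtuse


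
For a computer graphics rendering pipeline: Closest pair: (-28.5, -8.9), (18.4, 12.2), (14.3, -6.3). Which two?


d(P0,P1) = 51.4278, d(P0,P2) = 42.8789, d(P1,P2) = 18.9489
Closest: P1 and P2

Closest pair: (18.4, 12.2) and (14.3, -6.3), distance = 18.9489


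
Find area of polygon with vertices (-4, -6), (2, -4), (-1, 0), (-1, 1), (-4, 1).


Shoelace sum: ((-4)*(-4) - 2*(-6)) + (2*0 - (-1)*(-4)) + ((-1)*1 - (-1)*0) + ((-1)*1 - (-4)*1) + ((-4)*(-6) - (-4)*1)
= 54
Area = |54|/2 = 27

27


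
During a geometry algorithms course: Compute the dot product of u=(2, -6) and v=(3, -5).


u . v = u_x*v_x + u_y*v_y = 2*3 + (-6)*(-5)
= 6 + 30 = 36

36


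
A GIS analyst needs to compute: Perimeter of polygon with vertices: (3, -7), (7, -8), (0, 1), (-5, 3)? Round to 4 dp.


Sides: (3, -7)->(7, -8): sqrt(17) = 4.123106, (7, -8)->(0, 1): sqrt(130) = 11.401754, (0, 1)->(-5, 3): sqrt(29) = 5.385165, (-5, 3)->(3, -7): sqrt(164) = 12.806248
Sum = 33.716273
Perimeter = 33.7163

33.7163


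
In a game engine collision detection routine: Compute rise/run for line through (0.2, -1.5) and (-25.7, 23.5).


slope = (y2-y1)/(x2-x1) = (23.5-(-1.5))/((-25.7)-0.2) = 25/(-25.9) = -0.9653

-0.9653


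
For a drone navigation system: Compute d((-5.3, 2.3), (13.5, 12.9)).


dx=18.8, dy=10.6
d^2 = 18.8^2 + 10.6^2 = 465.8
d = sqrt(465.8) = 21.5824

21.5824


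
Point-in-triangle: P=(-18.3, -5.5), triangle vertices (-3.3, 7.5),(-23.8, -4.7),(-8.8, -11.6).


Cross products: AB x AP = 83.5, BC x BP = 25.95, CA x CP = 215
All same sign? yes

Yes, inside


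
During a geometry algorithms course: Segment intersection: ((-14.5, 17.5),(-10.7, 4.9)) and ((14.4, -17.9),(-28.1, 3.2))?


Cross products: d1=-894.71, d2=-439.39, d3=229.62, d4=-225.7
d1*d2 < 0 and d3*d4 < 0? no

No, they don't intersect


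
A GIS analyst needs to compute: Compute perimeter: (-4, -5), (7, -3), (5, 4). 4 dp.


Sides: (-4, -5)->(7, -3): sqrt(125) = 11.18034, (7, -3)->(5, 4): sqrt(53) = 7.28011, (5, 4)->(-4, -5): sqrt(162) = 12.727922
Sum = 31.188372
Perimeter = 31.1884

31.1884


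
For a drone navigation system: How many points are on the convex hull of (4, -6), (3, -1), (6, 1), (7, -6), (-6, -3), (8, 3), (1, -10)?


Convex hull vertices (CCW): (-6, -3), (1, -10), (7, -6), (8, 3)
Count = 4

4


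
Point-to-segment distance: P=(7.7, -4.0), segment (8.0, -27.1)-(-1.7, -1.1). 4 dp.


Project P onto AB: t = 0.7837 (clamped to [0,1])
Closest point on segment: (0.3982, -6.7241)
Distance: 7.7934

7.7934


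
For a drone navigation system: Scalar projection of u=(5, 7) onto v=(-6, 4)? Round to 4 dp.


u.v = -2, |v| = sqrt(52) = 7.2111
Scalar projection = u.v / |v| = -2 / sqrt(52) = -0.2774

-0.2774


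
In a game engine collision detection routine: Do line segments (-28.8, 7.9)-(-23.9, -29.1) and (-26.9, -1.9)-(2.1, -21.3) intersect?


Cross products: d1=247.34, d2=-730.6, d3=22.28, d4=1000.22
d1*d2 < 0 and d3*d4 < 0? no

No, they don't intersect


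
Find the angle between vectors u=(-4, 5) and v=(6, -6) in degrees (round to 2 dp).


u.v = -54, |u| = sqrt(41) = 6.4031, |v| = sqrt(72) = 8.4853
cos(theta) = u.v/(|u||v|) = -54/sqrt(2952) = -0.993884
theta = acos(-0.993884) = 173.66 degrees

173.66 degrees


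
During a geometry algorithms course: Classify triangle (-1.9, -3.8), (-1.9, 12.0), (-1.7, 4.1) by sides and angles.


Side lengths squared: AB^2=249.64, BC^2=62.45, CA^2=62.45
Sorted: [62.45, 62.45, 249.64]
By sides: Isosceles, By angles: Obtuse

Isosceles, Obtuse


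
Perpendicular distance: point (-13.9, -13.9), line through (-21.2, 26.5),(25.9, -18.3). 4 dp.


|cross product| = 1575.8
|line direction| = sqrt(4225.45) = 65.0035
Distance = 1575.8/sqrt(4225.45) = 24.2418

24.2418


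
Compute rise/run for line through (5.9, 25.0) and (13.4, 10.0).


slope = (y2-y1)/(x2-x1) = (10-25)/(13.4-5.9) = (-15)/7.5 = -2

-2


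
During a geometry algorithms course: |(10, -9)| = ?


|u| = sqrt(10^2 + (-9)^2) = sqrt(181) = 13.4536

13.4536


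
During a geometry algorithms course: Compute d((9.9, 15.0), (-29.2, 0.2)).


dx=-39.1, dy=-14.8
d^2 = (-39.1)^2 + (-14.8)^2 = 1747.85
d = sqrt(1747.85) = 41.8073

41.8073


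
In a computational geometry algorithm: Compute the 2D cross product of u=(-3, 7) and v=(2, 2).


u x v = u_x*v_y - u_y*v_x = (-3)*2 - 7*2
= (-6) - 14 = -20

-20


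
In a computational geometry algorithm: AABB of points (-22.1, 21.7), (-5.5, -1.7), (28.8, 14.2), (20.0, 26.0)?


x range: [-22.1, 28.8]
y range: [-1.7, 26]
Bounding box: (-22.1,-1.7) to (28.8,26)

(-22.1,-1.7) to (28.8,26)


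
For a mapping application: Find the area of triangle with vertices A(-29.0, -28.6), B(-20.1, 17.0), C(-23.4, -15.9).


Area = |x_A(y_B-y_C) + x_B(y_C-y_A) + x_C(y_A-y_B)|/2
= |(-954.1) + (-255.27) + 1067.04|/2
= 142.33/2 = 71.165

71.165


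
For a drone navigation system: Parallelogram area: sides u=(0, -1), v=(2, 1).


|u x v| = |0*1 - (-1)*2|
= |0 - (-2)| = 2

2


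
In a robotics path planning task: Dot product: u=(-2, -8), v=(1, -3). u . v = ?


u . v = u_x*v_x + u_y*v_y = (-2)*1 + (-8)*(-3)
= (-2) + 24 = 22

22


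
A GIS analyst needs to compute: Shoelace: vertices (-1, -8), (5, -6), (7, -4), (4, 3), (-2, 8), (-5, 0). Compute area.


Shoelace sum: ((-1)*(-6) - 5*(-8)) + (5*(-4) - 7*(-6)) + (7*3 - 4*(-4)) + (4*8 - (-2)*3) + ((-2)*0 - (-5)*8) + ((-5)*(-8) - (-1)*0)
= 223
Area = |223|/2 = 111.5

111.5


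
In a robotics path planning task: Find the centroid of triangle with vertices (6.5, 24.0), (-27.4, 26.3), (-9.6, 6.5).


Centroid = ((x_A+x_B+x_C)/3, (y_A+y_B+y_C)/3)
= ((6.5+(-27.4)+(-9.6))/3, (24+26.3+6.5)/3)
= (-10.1667, 18.9333)

(-10.1667, 18.9333)


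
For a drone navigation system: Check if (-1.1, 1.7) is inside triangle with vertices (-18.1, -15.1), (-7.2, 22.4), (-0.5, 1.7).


Cross products: AB x AP = -454.38, BC x BP = -12.42, CA x CP = -10.08
All same sign? yes

Yes, inside


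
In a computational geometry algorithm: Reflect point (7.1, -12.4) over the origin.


Reflection over origin: (x,y) -> (-x,-y)
(7.1, -12.4) -> (-7.1, 12.4)

(-7.1, 12.4)


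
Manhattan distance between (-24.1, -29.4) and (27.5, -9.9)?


|(-24.1)-27.5| + |(-29.4)-(-9.9)| = 51.6 + 19.5 = 71.1

71.1


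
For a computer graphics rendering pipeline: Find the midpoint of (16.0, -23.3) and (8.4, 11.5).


M = ((16+8.4)/2, ((-23.3)+11.5)/2)
= (12.2, -5.9)

(12.2, -5.9)


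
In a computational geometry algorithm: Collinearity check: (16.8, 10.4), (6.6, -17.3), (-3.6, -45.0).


Cross product: (6.6-16.8)*((-45)-10.4) - ((-17.3)-10.4)*((-3.6)-16.8)
= 0

Yes, collinear


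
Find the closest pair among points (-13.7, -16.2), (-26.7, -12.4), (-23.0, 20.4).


d(P0,P1) = 13.544, d(P0,P2) = 37.7631, d(P1,P2) = 33.008
Closest: P0 and P1

Closest pair: (-13.7, -16.2) and (-26.7, -12.4), distance = 13.544


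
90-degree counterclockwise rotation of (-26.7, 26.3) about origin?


90° CCW: (x,y) -> (-y, x)
(-26.7,26.3) -> (-26.3, -26.7)

(-26.3, -26.7)


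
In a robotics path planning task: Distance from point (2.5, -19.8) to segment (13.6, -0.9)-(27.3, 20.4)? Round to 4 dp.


Project P onto AB: t = 0 (clamped to [0,1])
Closest point on segment: (13.6, -0.9)
Distance: 21.9185

21.9185


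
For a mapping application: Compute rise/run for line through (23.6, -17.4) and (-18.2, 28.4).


slope = (y2-y1)/(x2-x1) = (28.4-(-17.4))/((-18.2)-23.6) = 45.8/(-41.8) = -1.0957

-1.0957


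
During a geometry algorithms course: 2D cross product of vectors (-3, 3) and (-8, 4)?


u x v = u_x*v_y - u_y*v_x = (-3)*4 - 3*(-8)
= (-12) - (-24) = 12

12


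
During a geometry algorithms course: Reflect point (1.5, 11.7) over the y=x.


Reflection over y=x: (x,y) -> (y,x)
(1.5, 11.7) -> (11.7, 1.5)

(11.7, 1.5)


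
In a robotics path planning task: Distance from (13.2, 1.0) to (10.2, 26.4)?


dx=-3, dy=25.4
d^2 = (-3)^2 + 25.4^2 = 654.16
d = sqrt(654.16) = 25.5766

25.5766


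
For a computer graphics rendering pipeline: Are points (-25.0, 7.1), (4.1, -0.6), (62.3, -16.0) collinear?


Cross product: (4.1-(-25))*((-16)-7.1) - ((-0.6)-7.1)*(62.3-(-25))
= 0

Yes, collinear


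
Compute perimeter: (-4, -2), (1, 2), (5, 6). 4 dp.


Sides: (-4, -2)->(1, 2): sqrt(41) = 6.403124, (1, 2)->(5, 6): sqrt(32) = 5.656854, (5, 6)->(-4, -2): sqrt(145) = 12.041595
Sum = 24.101573
Perimeter = 24.1016

24.1016


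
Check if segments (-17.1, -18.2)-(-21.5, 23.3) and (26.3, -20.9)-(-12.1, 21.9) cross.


Cross products: d1=1753.84, d2=348.56, d3=-1789.22, d4=-383.94
d1*d2 < 0 and d3*d4 < 0? no

No, they don't intersect


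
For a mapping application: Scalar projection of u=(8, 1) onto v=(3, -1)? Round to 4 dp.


u.v = 23, |v| = sqrt(10) = 3.1623
Scalar projection = u.v / |v| = 23 / sqrt(10) = 7.2732

7.2732


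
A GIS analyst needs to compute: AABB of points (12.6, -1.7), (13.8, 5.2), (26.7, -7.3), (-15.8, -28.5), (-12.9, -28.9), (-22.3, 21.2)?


x range: [-22.3, 26.7]
y range: [-28.9, 21.2]
Bounding box: (-22.3,-28.9) to (26.7,21.2)

(-22.3,-28.9) to (26.7,21.2)


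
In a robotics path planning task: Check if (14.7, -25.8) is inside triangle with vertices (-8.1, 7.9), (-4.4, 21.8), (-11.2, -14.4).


Cross products: AB x AP = -441.61, BC x BP = 1015.1, CA x CP = -612.91
All same sign? no

No, outside


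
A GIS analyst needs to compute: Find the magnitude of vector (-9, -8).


|u| = sqrt((-9)^2 + (-8)^2) = sqrt(145) = 12.0416

12.0416


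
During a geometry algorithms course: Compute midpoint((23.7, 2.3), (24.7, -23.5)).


M = ((23.7+24.7)/2, (2.3+(-23.5))/2)
= (24.2, -10.6)

(24.2, -10.6)


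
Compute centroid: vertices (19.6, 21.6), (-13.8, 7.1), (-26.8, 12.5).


Centroid = ((x_A+x_B+x_C)/3, (y_A+y_B+y_C)/3)
= ((19.6+(-13.8)+(-26.8))/3, (21.6+7.1+12.5)/3)
= (-7, 13.7333)

(-7, 13.7333)


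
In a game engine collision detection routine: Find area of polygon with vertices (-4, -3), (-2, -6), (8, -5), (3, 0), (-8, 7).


Shoelace sum: ((-4)*(-6) - (-2)*(-3)) + ((-2)*(-5) - 8*(-6)) + (8*0 - 3*(-5)) + (3*7 - (-8)*0) + ((-8)*(-3) - (-4)*7)
= 164
Area = |164|/2 = 82

82


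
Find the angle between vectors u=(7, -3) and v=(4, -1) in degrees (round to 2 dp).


u.v = 31, |u| = sqrt(58) = 7.6158, |v| = sqrt(17) = 4.1231
cos(theta) = u.v/(|u||v|) = 31/sqrt(986) = 0.987241
theta = acos(0.987241) = 9.16 degrees

9.16 degrees


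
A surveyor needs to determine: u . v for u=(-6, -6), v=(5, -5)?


u . v = u_x*v_x + u_y*v_y = (-6)*5 + (-6)*(-5)
= (-30) + 30 = 0

0


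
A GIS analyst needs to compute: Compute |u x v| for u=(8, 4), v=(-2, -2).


|u x v| = |8*(-2) - 4*(-2)|
= |(-16) - (-8)| = 8

8


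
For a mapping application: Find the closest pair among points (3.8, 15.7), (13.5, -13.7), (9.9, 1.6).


d(P0,P1) = 30.9588, d(P0,P2) = 15.3629, d(P1,P2) = 15.7178
Closest: P0 and P2

Closest pair: (3.8, 15.7) and (9.9, 1.6), distance = 15.3629


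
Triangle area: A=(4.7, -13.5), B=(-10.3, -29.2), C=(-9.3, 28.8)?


Area = |x_A(y_B-y_C) + x_B(y_C-y_A) + x_C(y_A-y_B)|/2
= |(-272.6) + (-435.69) + (-146.01)|/2
= 854.3/2 = 427.15

427.15


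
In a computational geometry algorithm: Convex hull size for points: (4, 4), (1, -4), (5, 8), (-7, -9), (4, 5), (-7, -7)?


Convex hull vertices (CCW): (-7, -9), (1, -4), (4, 4), (5, 8), (-7, -7)
Count = 5

5


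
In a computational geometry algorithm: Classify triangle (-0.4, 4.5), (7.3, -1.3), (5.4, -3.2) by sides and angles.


Side lengths squared: AB^2=92.93, BC^2=7.22, CA^2=92.93
Sorted: [7.22, 92.93, 92.93]
By sides: Isosceles, By angles: Acute

Isosceles, Acute


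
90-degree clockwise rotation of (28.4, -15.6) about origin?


90° CW: (x,y) -> (y, -x)
(28.4,-15.6) -> (-15.6, -28.4)

(-15.6, -28.4)


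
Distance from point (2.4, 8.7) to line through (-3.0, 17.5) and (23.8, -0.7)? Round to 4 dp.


|cross product| = 137.56
|line direction| = sqrt(1049.48) = 32.3957
Distance = 137.56/sqrt(1049.48) = 4.2462

4.2462


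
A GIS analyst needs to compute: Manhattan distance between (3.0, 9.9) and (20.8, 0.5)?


|3-20.8| + |9.9-0.5| = 17.8 + 9.4 = 27.2

27.2


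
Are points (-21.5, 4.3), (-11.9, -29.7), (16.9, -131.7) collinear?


Cross product: ((-11.9)-(-21.5))*((-131.7)-4.3) - ((-29.7)-4.3)*(16.9-(-21.5))
= 0

Yes, collinear


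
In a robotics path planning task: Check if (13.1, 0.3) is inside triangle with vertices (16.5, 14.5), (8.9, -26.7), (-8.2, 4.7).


Cross products: AB x AP = -32.16, BC x BP = -593.58, CA x CP = -317.42
All same sign? yes

Yes, inside


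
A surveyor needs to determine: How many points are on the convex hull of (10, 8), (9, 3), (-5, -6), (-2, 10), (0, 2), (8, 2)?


Convex hull vertices (CCW): (-5, -6), (8, 2), (9, 3), (10, 8), (-2, 10)
Count = 5

5


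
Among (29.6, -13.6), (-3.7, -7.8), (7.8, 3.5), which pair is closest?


d(P0,P1) = 33.8013, d(P0,P2) = 27.7065, d(P1,P2) = 16.1227
Closest: P1 and P2

Closest pair: (-3.7, -7.8) and (7.8, 3.5), distance = 16.1227


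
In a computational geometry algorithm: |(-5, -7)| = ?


|u| = sqrt((-5)^2 + (-7)^2) = sqrt(74) = 8.6023

8.6023


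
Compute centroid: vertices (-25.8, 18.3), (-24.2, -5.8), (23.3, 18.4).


Centroid = ((x_A+x_B+x_C)/3, (y_A+y_B+y_C)/3)
= (((-25.8)+(-24.2)+23.3)/3, (18.3+(-5.8)+18.4)/3)
= (-8.9, 10.3)

(-8.9, 10.3)


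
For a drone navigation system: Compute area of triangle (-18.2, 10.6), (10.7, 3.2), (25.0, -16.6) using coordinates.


Area = |x_A(y_B-y_C) + x_B(y_C-y_A) + x_C(y_A-y_B)|/2
= |(-360.36) + (-291.04) + 185|/2
= 466.4/2 = 233.2

233.2


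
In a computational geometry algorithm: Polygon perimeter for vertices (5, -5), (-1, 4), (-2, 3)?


Sides: (5, -5)->(-1, 4): sqrt(117) = 10.816654, (-1, 4)->(-2, 3): sqrt(2) = 1.414214, (-2, 3)->(5, -5): sqrt(113) = 10.630146
Sum = 22.861014
Perimeter = 22.861

22.861


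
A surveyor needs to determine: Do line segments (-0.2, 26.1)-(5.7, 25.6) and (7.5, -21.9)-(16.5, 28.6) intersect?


Cross products: d1=820.85, d2=518.4, d3=-279.35, d4=23.1
d1*d2 < 0 and d3*d4 < 0? no

No, they don't intersect


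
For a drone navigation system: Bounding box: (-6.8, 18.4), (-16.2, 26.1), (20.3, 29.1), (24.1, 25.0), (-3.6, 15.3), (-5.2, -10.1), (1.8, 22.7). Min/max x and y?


x range: [-16.2, 24.1]
y range: [-10.1, 29.1]
Bounding box: (-16.2,-10.1) to (24.1,29.1)

(-16.2,-10.1) to (24.1,29.1)


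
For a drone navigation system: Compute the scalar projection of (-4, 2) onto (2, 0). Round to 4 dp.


u.v = -8, |v| = sqrt(4) = 2
Scalar projection = u.v / |v| = -8 / sqrt(4) = -4

-4


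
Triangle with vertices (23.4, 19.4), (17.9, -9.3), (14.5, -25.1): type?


Side lengths squared: AB^2=853.94, BC^2=261.2, CA^2=2059.46
Sorted: [261.2, 853.94, 2059.46]
By sides: Scalene, By angles: Obtuse

Scalene, Obtuse


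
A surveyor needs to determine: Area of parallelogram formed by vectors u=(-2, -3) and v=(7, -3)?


|u x v| = |(-2)*(-3) - (-3)*7|
= |6 - (-21)| = 27

27


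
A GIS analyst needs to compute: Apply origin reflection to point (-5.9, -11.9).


Reflection over origin: (x,y) -> (-x,-y)
(-5.9, -11.9) -> (5.9, 11.9)

(5.9, 11.9)


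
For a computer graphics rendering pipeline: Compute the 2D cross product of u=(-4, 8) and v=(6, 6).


u x v = u_x*v_y - u_y*v_x = (-4)*6 - 8*6
= (-24) - 48 = -72

-72


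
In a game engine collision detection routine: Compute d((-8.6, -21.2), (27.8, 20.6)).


dx=36.4, dy=41.8
d^2 = 36.4^2 + 41.8^2 = 3072.2
d = sqrt(3072.2) = 55.4274

55.4274


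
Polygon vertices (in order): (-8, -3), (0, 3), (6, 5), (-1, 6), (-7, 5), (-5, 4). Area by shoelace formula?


Shoelace sum: ((-8)*3 - 0*(-3)) + (0*5 - 6*3) + (6*6 - (-1)*5) + ((-1)*5 - (-7)*6) + ((-7)*4 - (-5)*5) + ((-5)*(-3) - (-8)*4)
= 80
Area = |80|/2 = 40

40


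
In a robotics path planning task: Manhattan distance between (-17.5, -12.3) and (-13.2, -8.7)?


|(-17.5)-(-13.2)| + |(-12.3)-(-8.7)| = 4.3 + 3.6 = 7.9

7.9


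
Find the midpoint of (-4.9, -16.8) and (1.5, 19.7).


M = (((-4.9)+1.5)/2, ((-16.8)+19.7)/2)
= (-1.7, 1.45)

(-1.7, 1.45)


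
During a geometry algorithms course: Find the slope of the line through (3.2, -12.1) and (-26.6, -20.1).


slope = (y2-y1)/(x2-x1) = ((-20.1)-(-12.1))/((-26.6)-3.2) = (-8)/(-29.8) = 0.2685

0.2685


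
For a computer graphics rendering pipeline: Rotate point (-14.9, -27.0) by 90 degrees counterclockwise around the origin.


90° CCW: (x,y) -> (-y, x)
(-14.9,-27) -> (27, -14.9)

(27, -14.9)


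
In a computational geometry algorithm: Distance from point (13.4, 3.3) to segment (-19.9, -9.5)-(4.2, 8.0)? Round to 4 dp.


Project P onto AB: t = 1 (clamped to [0,1])
Closest point on segment: (4.2, 8)
Distance: 10.331

10.331


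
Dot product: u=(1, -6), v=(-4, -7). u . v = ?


u . v = u_x*v_x + u_y*v_y = 1*(-4) + (-6)*(-7)
= (-4) + 42 = 38

38


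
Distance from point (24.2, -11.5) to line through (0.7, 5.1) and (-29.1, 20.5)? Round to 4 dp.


|cross product| = 132.78
|line direction| = sqrt(1125.2) = 33.544
Distance = 132.78/sqrt(1125.2) = 3.9584

3.9584


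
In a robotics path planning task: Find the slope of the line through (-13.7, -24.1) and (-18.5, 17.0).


slope = (y2-y1)/(x2-x1) = (17-(-24.1))/((-18.5)-(-13.7)) = 41.1/(-4.8) = -8.5625

-8.5625


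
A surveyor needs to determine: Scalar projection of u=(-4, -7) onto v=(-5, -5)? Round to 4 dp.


u.v = 55, |v| = sqrt(50) = 7.0711
Scalar projection = u.v / |v| = 55 / sqrt(50) = 7.7782

7.7782


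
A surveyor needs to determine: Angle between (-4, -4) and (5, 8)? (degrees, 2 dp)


u.v = -52, |u| = sqrt(32) = 5.6569, |v| = sqrt(89) = 9.434
cos(theta) = u.v/(|u||v|) = -52/sqrt(2848) = -0.974391
theta = acos(-0.974391) = 167.01 degrees

167.01 degrees


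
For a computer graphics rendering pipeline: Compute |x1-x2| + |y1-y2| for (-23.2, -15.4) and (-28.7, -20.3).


|(-23.2)-(-28.7)| + |(-15.4)-(-20.3)| = 5.5 + 4.9 = 10.4

10.4


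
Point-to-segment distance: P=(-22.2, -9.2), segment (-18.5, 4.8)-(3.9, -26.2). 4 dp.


Project P onto AB: t = 0.24 (clamped to [0,1])
Closest point on segment: (-13.1231, -2.6412)
Distance: 11.1985

11.1985


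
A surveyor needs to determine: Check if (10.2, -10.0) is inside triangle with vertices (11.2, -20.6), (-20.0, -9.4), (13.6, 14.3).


Cross products: AB x AP = -319.52, BC x BP = -735.9, CA x CP = -60.34
All same sign? yes

Yes, inside


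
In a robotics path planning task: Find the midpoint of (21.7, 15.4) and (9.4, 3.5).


M = ((21.7+9.4)/2, (15.4+3.5)/2)
= (15.55, 9.45)

(15.55, 9.45)


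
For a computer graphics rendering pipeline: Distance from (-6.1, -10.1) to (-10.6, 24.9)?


dx=-4.5, dy=35
d^2 = (-4.5)^2 + 35^2 = 1245.25
d = sqrt(1245.25) = 35.2881

35.2881


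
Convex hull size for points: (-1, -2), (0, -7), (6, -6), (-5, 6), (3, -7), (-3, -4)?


Convex hull vertices (CCW): (-5, 6), (-3, -4), (0, -7), (3, -7), (6, -6)
Count = 5

5


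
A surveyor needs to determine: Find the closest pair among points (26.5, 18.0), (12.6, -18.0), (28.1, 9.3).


d(P0,P1) = 38.5903, d(P0,P2) = 8.8459, d(P1,P2) = 31.3933
Closest: P0 and P2

Closest pair: (26.5, 18.0) and (28.1, 9.3), distance = 8.8459


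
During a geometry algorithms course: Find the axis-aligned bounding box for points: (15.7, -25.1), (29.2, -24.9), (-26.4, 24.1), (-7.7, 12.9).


x range: [-26.4, 29.2]
y range: [-25.1, 24.1]
Bounding box: (-26.4,-25.1) to (29.2,24.1)

(-26.4,-25.1) to (29.2,24.1)


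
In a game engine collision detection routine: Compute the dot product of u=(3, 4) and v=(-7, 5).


u . v = u_x*v_x + u_y*v_y = 3*(-7) + 4*5
= (-21) + 20 = -1

-1


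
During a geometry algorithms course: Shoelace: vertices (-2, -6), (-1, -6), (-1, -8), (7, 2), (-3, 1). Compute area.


Shoelace sum: ((-2)*(-6) - (-1)*(-6)) + ((-1)*(-8) - (-1)*(-6)) + ((-1)*2 - 7*(-8)) + (7*1 - (-3)*2) + ((-3)*(-6) - (-2)*1)
= 95
Area = |95|/2 = 47.5

47.5


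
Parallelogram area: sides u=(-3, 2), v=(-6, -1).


|u x v| = |(-3)*(-1) - 2*(-6)|
= |3 - (-12)| = 15

15


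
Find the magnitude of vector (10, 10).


|u| = sqrt(10^2 + 10^2) = sqrt(200) = 14.1421

14.1421


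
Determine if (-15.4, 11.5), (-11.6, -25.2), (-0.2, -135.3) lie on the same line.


Cross product: ((-11.6)-(-15.4))*((-135.3)-11.5) - ((-25.2)-11.5)*((-0.2)-(-15.4))
= 0

Yes, collinear


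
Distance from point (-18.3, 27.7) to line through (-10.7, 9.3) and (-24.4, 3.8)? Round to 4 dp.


|cross product| = 293.88
|line direction| = sqrt(217.94) = 14.7628
Distance = 293.88/sqrt(217.94) = 19.9068

19.9068


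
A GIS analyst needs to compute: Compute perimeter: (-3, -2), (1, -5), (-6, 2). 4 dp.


Sides: (-3, -2)->(1, -5): sqrt(25) = 5, (1, -5)->(-6, 2): sqrt(98) = 9.899495, (-6, 2)->(-3, -2): sqrt(25) = 5
Sum = 19.899495
Perimeter = 19.8995

19.8995


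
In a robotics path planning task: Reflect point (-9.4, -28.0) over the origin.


Reflection over origin: (x,y) -> (-x,-y)
(-9.4, -28) -> (9.4, 28)

(9.4, 28)


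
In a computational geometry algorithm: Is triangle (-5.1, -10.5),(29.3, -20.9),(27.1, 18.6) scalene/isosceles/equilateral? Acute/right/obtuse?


Side lengths squared: AB^2=1291.52, BC^2=1565.09, CA^2=1883.65
Sorted: [1291.52, 1565.09, 1883.65]
By sides: Scalene, By angles: Acute

Scalene, Acute


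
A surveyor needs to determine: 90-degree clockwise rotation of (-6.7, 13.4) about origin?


90° CW: (x,y) -> (y, -x)
(-6.7,13.4) -> (13.4, 6.7)

(13.4, 6.7)


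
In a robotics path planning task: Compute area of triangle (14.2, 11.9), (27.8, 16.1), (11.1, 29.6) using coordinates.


Area = |x_A(y_B-y_C) + x_B(y_C-y_A) + x_C(y_A-y_B)|/2
= |(-191.7) + 492.06 + (-46.62)|/2
= 253.74/2 = 126.87

126.87


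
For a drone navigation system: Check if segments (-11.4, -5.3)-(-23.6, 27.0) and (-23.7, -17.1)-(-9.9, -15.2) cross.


Cross products: d1=139.47, d2=608.39, d3=541.25, d4=72.33
d1*d2 < 0 and d3*d4 < 0? no

No, they don't intersect


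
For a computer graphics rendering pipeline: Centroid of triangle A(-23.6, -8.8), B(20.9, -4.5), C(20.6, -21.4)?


Centroid = ((x_A+x_B+x_C)/3, (y_A+y_B+y_C)/3)
= (((-23.6)+20.9+20.6)/3, ((-8.8)+(-4.5)+(-21.4))/3)
= (5.9667, -11.5667)

(5.9667, -11.5667)


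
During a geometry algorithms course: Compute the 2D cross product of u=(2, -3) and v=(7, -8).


u x v = u_x*v_y - u_y*v_x = 2*(-8) - (-3)*7
= (-16) - (-21) = 5

5


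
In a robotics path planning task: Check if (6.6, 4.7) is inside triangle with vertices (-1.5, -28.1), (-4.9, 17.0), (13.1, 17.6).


Cross products: AB x AP = -476.83, BC x BP = -228.3, CA x CP = -108.71
All same sign? yes

Yes, inside


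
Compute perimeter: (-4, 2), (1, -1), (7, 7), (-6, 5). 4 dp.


Sides: (-4, 2)->(1, -1): sqrt(34) = 5.830952, (1, -1)->(7, 7): sqrt(100) = 10, (7, 7)->(-6, 5): sqrt(173) = 13.152946, (-6, 5)->(-4, 2): sqrt(13) = 3.605551
Sum = 32.589449
Perimeter = 32.5894

32.5894


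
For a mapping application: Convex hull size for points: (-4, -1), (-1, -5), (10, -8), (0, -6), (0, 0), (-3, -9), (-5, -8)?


Convex hull vertices (CCW): (-5, -8), (-3, -9), (10, -8), (0, 0), (-4, -1)
Count = 5

5


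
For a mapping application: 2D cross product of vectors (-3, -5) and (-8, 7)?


u x v = u_x*v_y - u_y*v_x = (-3)*7 - (-5)*(-8)
= (-21) - 40 = -61

-61


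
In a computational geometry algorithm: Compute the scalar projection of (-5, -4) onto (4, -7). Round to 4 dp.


u.v = 8, |v| = sqrt(65) = 8.0623
Scalar projection = u.v / |v| = 8 / sqrt(65) = 0.9923

0.9923


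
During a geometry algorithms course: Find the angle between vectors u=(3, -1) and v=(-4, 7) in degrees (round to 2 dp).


u.v = -19, |u| = sqrt(10) = 3.1623, |v| = sqrt(65) = 8.0623
cos(theta) = u.v/(|u||v|) = -19/sqrt(650) = -0.745241
theta = acos(-0.745241) = 138.18 degrees

138.18 degrees


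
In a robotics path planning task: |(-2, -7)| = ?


|u| = sqrt((-2)^2 + (-7)^2) = sqrt(53) = 7.2801

7.2801


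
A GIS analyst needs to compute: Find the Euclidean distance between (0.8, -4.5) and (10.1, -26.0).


dx=9.3, dy=-21.5
d^2 = 9.3^2 + (-21.5)^2 = 548.74
d = sqrt(548.74) = 23.4252

23.4252


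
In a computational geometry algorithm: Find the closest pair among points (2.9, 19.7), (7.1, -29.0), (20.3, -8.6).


d(P0,P1) = 48.8808, d(P0,P2) = 33.2212, d(P1,P2) = 24.2981
Closest: P1 and P2

Closest pair: (7.1, -29.0) and (20.3, -8.6), distance = 24.2981


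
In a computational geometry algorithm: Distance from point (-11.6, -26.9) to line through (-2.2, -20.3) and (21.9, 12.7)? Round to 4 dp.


|cross product| = 151.14
|line direction| = sqrt(1669.81) = 40.8633
Distance = 151.14/sqrt(1669.81) = 3.6987

3.6987


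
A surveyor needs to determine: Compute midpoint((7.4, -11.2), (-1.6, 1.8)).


M = ((7.4+(-1.6))/2, ((-11.2)+1.8)/2)
= (2.9, -4.7)

(2.9, -4.7)


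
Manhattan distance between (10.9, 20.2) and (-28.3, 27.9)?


|10.9-(-28.3)| + |20.2-27.9| = 39.2 + 7.7 = 46.9

46.9


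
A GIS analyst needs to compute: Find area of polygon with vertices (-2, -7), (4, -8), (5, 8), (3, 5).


Shoelace sum: ((-2)*(-8) - 4*(-7)) + (4*8 - 5*(-8)) + (5*5 - 3*8) + (3*(-7) - (-2)*5)
= 106
Area = |106|/2 = 53

53


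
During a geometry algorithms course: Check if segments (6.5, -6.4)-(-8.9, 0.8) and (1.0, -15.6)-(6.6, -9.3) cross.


Cross products: d1=16.87, d2=154.21, d3=181.28, d4=43.94
d1*d2 < 0 and d3*d4 < 0? no

No, they don't intersect


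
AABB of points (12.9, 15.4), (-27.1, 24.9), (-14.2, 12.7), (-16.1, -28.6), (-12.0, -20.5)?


x range: [-27.1, 12.9]
y range: [-28.6, 24.9]
Bounding box: (-27.1,-28.6) to (12.9,24.9)

(-27.1,-28.6) to (12.9,24.9)


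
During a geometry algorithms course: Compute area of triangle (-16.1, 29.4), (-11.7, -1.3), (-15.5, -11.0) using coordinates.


Area = |x_A(y_B-y_C) + x_B(y_C-y_A) + x_C(y_A-y_B)|/2
= |(-156.17) + 472.68 + (-475.85)|/2
= 159.34/2 = 79.67

79.67


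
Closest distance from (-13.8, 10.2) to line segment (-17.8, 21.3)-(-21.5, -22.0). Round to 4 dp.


Project P onto AB: t = 0.2467 (clamped to [0,1])
Closest point on segment: (-18.7126, 10.6198)
Distance: 4.9305

4.9305


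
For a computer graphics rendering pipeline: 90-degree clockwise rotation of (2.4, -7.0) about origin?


90° CW: (x,y) -> (y, -x)
(2.4,-7) -> (-7, -2.4)

(-7, -2.4)


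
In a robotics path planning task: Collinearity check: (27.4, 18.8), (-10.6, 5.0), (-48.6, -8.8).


Cross product: ((-10.6)-27.4)*((-8.8)-18.8) - (5-18.8)*((-48.6)-27.4)
= 0

Yes, collinear


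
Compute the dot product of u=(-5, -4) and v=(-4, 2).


u . v = u_x*v_x + u_y*v_y = (-5)*(-4) + (-4)*2
= 20 + (-8) = 12

12


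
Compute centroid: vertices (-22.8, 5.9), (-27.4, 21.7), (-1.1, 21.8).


Centroid = ((x_A+x_B+x_C)/3, (y_A+y_B+y_C)/3)
= (((-22.8)+(-27.4)+(-1.1))/3, (5.9+21.7+21.8)/3)
= (-17.1, 16.4667)

(-17.1, 16.4667)


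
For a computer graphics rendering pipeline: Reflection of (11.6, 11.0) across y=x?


Reflection over y=x: (x,y) -> (y,x)
(11.6, 11) -> (11, 11.6)

(11, 11.6)


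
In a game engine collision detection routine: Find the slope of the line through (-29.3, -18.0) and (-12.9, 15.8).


slope = (y2-y1)/(x2-x1) = (15.8-(-18))/((-12.9)-(-29.3)) = 33.8/16.4 = 2.061

2.061


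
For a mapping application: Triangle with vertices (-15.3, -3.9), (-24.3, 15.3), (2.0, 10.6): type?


Side lengths squared: AB^2=449.64, BC^2=713.78, CA^2=509.54
Sorted: [449.64, 509.54, 713.78]
By sides: Scalene, By angles: Acute

Scalene, Acute


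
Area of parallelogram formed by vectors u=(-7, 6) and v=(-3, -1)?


|u x v| = |(-7)*(-1) - 6*(-3)|
= |7 - (-18)| = 25

25


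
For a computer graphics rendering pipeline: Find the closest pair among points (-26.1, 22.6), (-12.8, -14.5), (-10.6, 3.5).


d(P0,P1) = 39.4119, d(P0,P2) = 24.598, d(P1,P2) = 18.1339
Closest: P1 and P2

Closest pair: (-12.8, -14.5) and (-10.6, 3.5), distance = 18.1339


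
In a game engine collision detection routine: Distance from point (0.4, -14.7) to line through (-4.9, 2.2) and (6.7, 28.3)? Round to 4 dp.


|cross product| = 334.37
|line direction| = sqrt(815.77) = 28.5617
Distance = 334.37/sqrt(815.77) = 11.7069

11.7069


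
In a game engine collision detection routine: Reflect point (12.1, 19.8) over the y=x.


Reflection over y=x: (x,y) -> (y,x)
(12.1, 19.8) -> (19.8, 12.1)

(19.8, 12.1)


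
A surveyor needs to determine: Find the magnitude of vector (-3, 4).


|u| = sqrt((-3)^2 + 4^2) = sqrt(25) = 5

5


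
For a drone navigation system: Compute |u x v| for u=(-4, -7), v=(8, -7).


|u x v| = |(-4)*(-7) - (-7)*8|
= |28 - (-56)| = 84

84


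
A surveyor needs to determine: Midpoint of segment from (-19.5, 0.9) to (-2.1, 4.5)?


M = (((-19.5)+(-2.1))/2, (0.9+4.5)/2)
= (-10.8, 2.7)

(-10.8, 2.7)


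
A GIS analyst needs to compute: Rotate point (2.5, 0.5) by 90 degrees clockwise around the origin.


90° CW: (x,y) -> (y, -x)
(2.5,0.5) -> (0.5, -2.5)

(0.5, -2.5)


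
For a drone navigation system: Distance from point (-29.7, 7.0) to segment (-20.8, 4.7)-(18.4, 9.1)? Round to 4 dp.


Project P onto AB: t = 0 (clamped to [0,1])
Closest point on segment: (-20.8, 4.7)
Distance: 9.1924

9.1924


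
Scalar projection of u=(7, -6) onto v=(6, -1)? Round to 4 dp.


u.v = 48, |v| = sqrt(37) = 6.0828
Scalar projection = u.v / |v| = 48 / sqrt(37) = 7.8912

7.8912


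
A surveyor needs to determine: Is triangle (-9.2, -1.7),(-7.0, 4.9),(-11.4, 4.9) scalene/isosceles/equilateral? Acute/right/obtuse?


Side lengths squared: AB^2=48.4, BC^2=19.36, CA^2=48.4
Sorted: [19.36, 48.4, 48.4]
By sides: Isosceles, By angles: Acute

Isosceles, Acute


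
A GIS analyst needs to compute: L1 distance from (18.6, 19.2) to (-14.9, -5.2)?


|18.6-(-14.9)| + |19.2-(-5.2)| = 33.5 + 24.4 = 57.9

57.9


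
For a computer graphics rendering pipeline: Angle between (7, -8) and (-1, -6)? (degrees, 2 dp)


u.v = 41, |u| = sqrt(113) = 10.6301, |v| = sqrt(37) = 6.0828
cos(theta) = u.v/(|u||v|) = 41/sqrt(4181) = 0.63408
theta = acos(0.63408) = 50.65 degrees

50.65 degrees


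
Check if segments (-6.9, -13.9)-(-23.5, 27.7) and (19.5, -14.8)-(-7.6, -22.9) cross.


Cross products: d1=-238.23, d2=-1500.05, d3=-1083.3, d4=178.52
d1*d2 < 0 and d3*d4 < 0? no

No, they don't intersect


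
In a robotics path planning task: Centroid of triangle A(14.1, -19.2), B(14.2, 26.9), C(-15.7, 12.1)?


Centroid = ((x_A+x_B+x_C)/3, (y_A+y_B+y_C)/3)
= ((14.1+14.2+(-15.7))/3, ((-19.2)+26.9+12.1)/3)
= (4.2, 6.6)

(4.2, 6.6)
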